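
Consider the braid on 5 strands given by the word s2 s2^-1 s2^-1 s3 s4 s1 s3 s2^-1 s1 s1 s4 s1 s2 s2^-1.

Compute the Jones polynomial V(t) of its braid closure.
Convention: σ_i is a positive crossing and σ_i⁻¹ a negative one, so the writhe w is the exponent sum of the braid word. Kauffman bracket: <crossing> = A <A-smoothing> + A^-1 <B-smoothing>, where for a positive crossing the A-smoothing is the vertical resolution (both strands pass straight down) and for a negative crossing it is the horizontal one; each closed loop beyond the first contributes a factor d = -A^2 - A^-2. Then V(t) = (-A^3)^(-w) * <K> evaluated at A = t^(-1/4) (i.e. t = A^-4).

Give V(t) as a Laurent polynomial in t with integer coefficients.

The presented braid s2 s2^-1 s2^-1 s3 s4 s1 s3 s2^-1 s1 s1 s4 s1 s2 s2^-1 on 5 strands reduces by inverse Markov moves (closure unchanged at each step):
  Deconjugate: the word is γ·β·γ⁻¹ with γ = s2 s2^-1 (prefix) and γ⁻¹ = s2 s2^-1 (suffix); strip both.
Reduced to β = s2^-1 s3 s4 s1 s3 s2^-1 s1 s1 s4 s1 on 5 strands, 10 crossings.
Compute on β:
Braid: s2^-1 s3 s4 s1 s3 s2^-1 s1 s1 s4 s1 on 5 strands, 10 crossings.
Writhe w = (#positive) - (#negative) = 8 - 2 = 6.
State-sum expansion of <K>. There are 2^10 = 1024 states.
For each crossing: s=0 is the vertical smoothing, s=1 horizontal. Crossing k contributes A^(sign_k * (1 - 2*s_k)); loop factor d = -A^2 - A^-2.
Tabulate the states by total A-exponent and number of loops L (A-exp: L × count):
  A^10: L=5 ×1
  A^8: L=4 ×10
  A^6: L=3 ×39, L=5 ×6
  A^4: L=2 ×68, L=4 ×51, L=6 ×1
  A^2: L=1 ×44, L=3 ×139, L=5 ×27
  A^0: L=2 ×126, L=4 ×118, L=6 ×8
  A^-2: L=1 ×11, L=3 ×140, L=5 ×58, L=7 ×1
  A^-4: L=2 ×19, L=4 ×85, L=6 ×16
  A^-6: L=3 ×15, L=5 ×28, L=7 ×2
  A^-8: L=4 ×6, L=6 ×4
  A^-10: L=5 ×1
Each group contributes A^e * Σ count * d^(L-1):
Powers of d = -A^2 - A^-2: d^2 = A^4 + 2 + A^-4; d^3 = -A^6 - 3*A^2 - 3*A^-2 - A^-6; d^4 = A^8 + 4*A^4 + 6 + 4*A^-4 + A^-8; d^5 = -A^10 - 5*A^6 - 10*A^2 - 10*A^-2 - 5*A^-6 - A^-10; d^6 = A^12 + 6*A^8 + 15*A^4 + 20 + 15*A^-4 + 6*A^-8 + A^-12.
  A^10 * (d^4) = A^18 + 4*A^14 + 6*A^10 + 4*A^6 + A^2
  A^8 * (10*d^3) = -10*A^14 - 30*A^10 - 30*A^6 - 10*A^2
  A^6 * (39*d^2 + 6*d^4) = 6*A^14 + 63*A^10 + 114*A^6 + 63*A^2 + 6*A^-2
  A^4 * (68*d + 51*d^3 + d^5) = -A^14 - 56*A^10 - 231*A^6 - 231*A^2 - 56*A^-2 - A^-6
  A^2 * (44 + 139*d^2 + 27*d^4) = 27*A^10 + 247*A^6 + 484*A^2 + 247*A^-2 + 27*A^-6
  A^0 * (126*d + 118*d^3 + 8*d^5) = -8*A^10 - 158*A^6 - 560*A^2 - 560*A^-2 - 158*A^-6 - 8*A^-10
  A^-2 * (11 + 140*d^2 + 58*d^4 + d^6) = A^10 + 64*A^6 + 387*A^2 + 659*A^-2 + 387*A^-6 + 64*A^-10 + A^-14
  A^-4 * (19*d + 85*d^3 + 16*d^5) = -16*A^6 - 165*A^2 - 434*A^-2 - 434*A^-6 - 165*A^-10 - 16*A^-14
  A^-6 * (15*d^2 + 28*d^4 + 2*d^6) = 2*A^6 + 40*A^2 + 157*A^-2 + 238*A^-6 + 157*A^-10 + 40*A^-14 + 2*A^-18
  A^-8 * (6*d^3 + 4*d^5) = -4*A^2 - 26*A^-2 - 58*A^-6 - 58*A^-10 - 26*A^-14 - 4*A^-18
  A^-10 * (d^4) = A^-2 + 4*A^-6 + 6*A^-10 + 4*A^-14 + A^-18
Summing the groups: <K> = A^18 - A^14 + 3*A^10 - 4*A^6 + 5*A^2 - 6*A^-2 + 5*A^-6 - 4*A^-10 + 3*A^-14 - A^-18
Normalise by the writhe: (-A^3)^(-w) = (-A^3)^(-6) = A^-18, so f(A) = A^-18 * <K> = 1 - A^-4 + 3*A^-8 - 4*A^-12 + 5*A^-16 - 6*A^-20 + 5*A^-24 - 4*A^-28 + 3*A^-32 - A^-36.
Substitute A = t^(-1/4), i.e. A^e → t^(-e/4): V(t) = -t^9 + 3*t^8 - 4*t^7 + 5*t^6 - 6*t^5 + 5*t^4 - 4*t^3 + 3*t^2 - t + 1

Answer: -t^9 + 3*t^8 - 4*t^7 + 5*t^6 - 6*t^5 + 5*t^4 - 4*t^3 + 3*t^2 - t + 1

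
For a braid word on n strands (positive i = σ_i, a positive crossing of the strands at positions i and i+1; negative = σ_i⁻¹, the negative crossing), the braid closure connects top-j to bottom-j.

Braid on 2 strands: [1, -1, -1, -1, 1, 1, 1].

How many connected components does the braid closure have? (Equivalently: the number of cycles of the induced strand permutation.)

Track the strand permutation on 2 strands, starting from identity.
  step 1: s1 swaps positions 1,2 -> [2 1]
  step 2: s1^-1 swaps positions 1,2 -> [1 2]
  step 3: s1^-1 swaps positions 1,2 -> [2 1]
  step 4: s1^-1 swaps positions 1,2 -> [1 2]
  step 5: s1 swaps positions 1,2 -> [2 1]
  step 6: s1 swaps positions 1,2 -> [1 2]
  step 7: s1 swaps positions 1,2 -> [2 1]
Final permutation (position -> original strand): [2 1]
Closure components = cycle count of this permutation = 1.

Answer: 1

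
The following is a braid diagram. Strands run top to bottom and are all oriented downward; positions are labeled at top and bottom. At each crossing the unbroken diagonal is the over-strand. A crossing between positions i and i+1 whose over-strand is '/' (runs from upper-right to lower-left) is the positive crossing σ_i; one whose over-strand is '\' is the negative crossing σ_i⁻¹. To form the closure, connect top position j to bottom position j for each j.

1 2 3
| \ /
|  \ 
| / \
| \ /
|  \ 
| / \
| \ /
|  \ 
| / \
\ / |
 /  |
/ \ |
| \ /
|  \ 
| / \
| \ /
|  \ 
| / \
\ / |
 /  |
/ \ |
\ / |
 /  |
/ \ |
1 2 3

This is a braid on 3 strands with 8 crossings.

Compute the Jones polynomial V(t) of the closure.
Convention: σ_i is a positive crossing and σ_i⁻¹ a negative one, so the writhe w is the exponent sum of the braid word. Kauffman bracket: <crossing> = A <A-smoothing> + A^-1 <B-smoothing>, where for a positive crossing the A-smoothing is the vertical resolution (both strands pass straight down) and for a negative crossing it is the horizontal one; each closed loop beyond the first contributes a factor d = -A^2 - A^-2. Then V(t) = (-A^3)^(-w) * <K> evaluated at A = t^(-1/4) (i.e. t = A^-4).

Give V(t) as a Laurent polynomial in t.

Reading the diagram top to bottom ('/'-over between positions i,i+1 = s_i, '\'-over = s_i^-1): braid word = s2^-1 s2^-1 s2^-1 s1 s2^-1 s2^-1 s1 s1.
Braid: s2^-1 s2^-1 s2^-1 s1 s2^-1 s2^-1 s1 s1 on 3 strands, 8 crossings.
Writhe w = (#positive) - (#negative) = 3 - 5 = -2.
State-sum expansion of <K>. There are 2^8 = 256 states.
Smooth each crossing (0=||, 1=⌣⌢); contribution A^(Σ sign_k(1-2s_k)) * d^(L-1).
Tabulate the states by total A-exponent and number of loops L (A-exp: L × count):
  A^8: L=6 ×1
  A^6: L=5 ×8
  A^4: L=4 ×27, L=6 ×1
  A^2: L=3 ×50, L=5 ×6
  A^0: L=2 ×53, L=4 ×17
  A^-2: L=1 ×27, L=3 ×28, L=5 ×1
  A^-4: L=2 ×24, L=4 ×4
  A^-6: L=3 ×8
  A^-8: L=4 ×1
Each group contributes A^e * Σ count * d^(L-1):
Powers of d = -A^2 - A^-2: d^2 = A^4 + 2 + A^-4; d^3 = -A^6 - 3*A^2 - 3*A^-2 - A^-6; d^4 = A^8 + 4*A^4 + 6 + 4*A^-4 + A^-8; d^5 = -A^10 - 5*A^6 - 10*A^2 - 10*A^-2 - 5*A^-6 - A^-10.
  A^8 * (d^5) = -A^18 - 5*A^14 - 10*A^10 - 10*A^6 - 5*A^2 - A^-2
  A^6 * (8*d^4) = 8*A^14 + 32*A^10 + 48*A^6 + 32*A^2 + 8*A^-2
  A^4 * (27*d^3 + d^5) = -A^14 - 32*A^10 - 91*A^6 - 91*A^2 - 32*A^-2 - A^-6
  A^2 * (50*d^2 + 6*d^4) = 6*A^10 + 74*A^6 + 136*A^2 + 74*A^-2 + 6*A^-6
  A^0 * (53*d + 17*d^3) = -17*A^6 - 104*A^2 - 104*A^-2 - 17*A^-6
  A^-2 * (27 + 28*d^2 + d^4) = A^6 + 32*A^2 + 89*A^-2 + 32*A^-6 + A^-10
  A^-4 * (24*d + 4*d^3) = -4*A^2 - 36*A^-2 - 36*A^-6 - 4*A^-10
  A^-6 * (8*d^2) = 8*A^-2 + 16*A^-6 + 8*A^-10
  A^-8 * (d^3) = -A^-2 - 3*A^-6 - 3*A^-10 - A^-14
Summing the groups: <K> = -A^18 + 2*A^14 - 4*A^10 + 5*A^6 - 4*A^2 + 5*A^-2 - 3*A^-6 + 2*A^-10 - A^-14
Normalise by the writhe: (-A^3)^(-w) = (-A^3)^(2) = A^6, so f(A) = A^6 * <K> = -A^24 + 2*A^20 - 4*A^16 + 5*A^12 - 4*A^8 + 5*A^4 - 3 + 2*A^-4 - A^-8.
Substitute A = t^(-1/4), i.e. A^e → t^(-e/4): V(t) = -t^2 + 2*t - 3 + 5*t^-1 - 4*t^-2 + 5*t^-3 - 4*t^-4 + 2*t^-5 - t^-6

Answer: -t^2 + 2*t - 3 + 5*t^-1 - 4*t^-2 + 5*t^-3 - 4*t^-4 + 2*t^-5 - t^-6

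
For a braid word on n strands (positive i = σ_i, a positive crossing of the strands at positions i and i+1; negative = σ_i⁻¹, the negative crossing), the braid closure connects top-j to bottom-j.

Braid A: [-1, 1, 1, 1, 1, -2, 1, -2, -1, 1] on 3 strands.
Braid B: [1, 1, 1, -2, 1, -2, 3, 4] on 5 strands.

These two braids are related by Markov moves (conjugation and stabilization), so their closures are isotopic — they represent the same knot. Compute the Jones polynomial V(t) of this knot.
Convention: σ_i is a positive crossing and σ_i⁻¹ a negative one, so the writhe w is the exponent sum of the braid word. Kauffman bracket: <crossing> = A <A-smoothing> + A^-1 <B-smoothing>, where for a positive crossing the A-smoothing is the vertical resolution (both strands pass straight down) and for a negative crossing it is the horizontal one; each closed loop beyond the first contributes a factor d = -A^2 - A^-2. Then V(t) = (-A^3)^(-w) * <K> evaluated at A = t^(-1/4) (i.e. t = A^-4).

t^5 - 2*t^4 + 2*t^3 - 2*t^2 + 2*t - 1 + t^-1

Derivation:
Markov-equivalent braids have isotopic closures, hence identical knot invariants. Strip the Markov moves from each word to reach a common short braid β, then compute V(t) once on β.
Braid A: s1^-1 s1 s1 s1 s1 s2^-1 s1 s2^-1 s1^-1 s1 on 3 strands reduces by inverse Markov moves (closure unchanged at each step):
  Deconjugate: the word is γ·β·γ⁻¹ with γ = s1^-1 (prefix) and γ⁻¹ = s1 (suffix); strip both.
  Deconjugate: the word is γ·β·γ⁻¹ with γ = s1 (prefix) and γ⁻¹ = s1^-1 (suffix); strip both.
Reduced to β = s1 s1 s1 s2^-1 s1 s2^-1 on 3 strands, 6 crossings.
Braid B: s1 s1 s1 s2^-1 s1 s2^-1 s3 s4 on 5 strands reduces by inverse Markov moves (closure unchanged at each step):
  Destabilize: the word has the form β·s4 where s4 occurs only as the final letter (β ∈ B_4); drop it and the last strand → 4 strands.
  Destabilize: the word has the form β·s3 where s3 occurs only as the final letter (β ∈ B_3); drop it and the last strand → 3 strands.
Reduced to β = s1 s1 s1 s2^-1 s1 s2^-1 on 3 strands, 6 crossings.
Both give the same β = s1 s1 s1 s2^-1 s1 s2^-1 on 3 strands, so one state sum suffices:
Braid: s1 s1 s1 s2^-1 s1 s2^-1 on 3 strands, 6 crossings.
Writhe w = (#positive) - (#negative) = 4 - 2 = 2.
Enumerate smoothing states for the bracket polynomial. There are 2^6 = 64 states.
For each crossing: s=0 is the vertical smoothing, s=1 horizontal. Crossing k contributes A^(sign_k * (1 - 2*s_k)); loop factor d = -A^2 - A^-2.
Tabulate the states by total A-exponent and number of loops L (A-exp: L × count):
  A^6: L=3 ×1
  A^4: L=2 ×6
  A^2: L=1 ×11, L=3 ×4
  A^0: L=2 ×19, L=4 ×1
  A^-2: L=3 ×15
  A^-4: L=4 ×6
  A^-6: L=5 ×1
Each group contributes A^e * Σ count * d^(L-1):
Powers of d = -A^2 - A^-2: d^2 = A^4 + 2 + A^-4; d^3 = -A^6 - 3*A^2 - 3*A^-2 - A^-6; d^4 = A^8 + 4*A^4 + 6 + 4*A^-4 + A^-8.
  A^6 * (d^2) = A^10 + 2*A^6 + A^2
  A^4 * (6*d) = -6*A^6 - 6*A^2
  A^2 * (11 + 4*d^2) = 4*A^6 + 19*A^2 + 4*A^-2
  A^0 * (19*d + d^3) = -A^6 - 22*A^2 - 22*A^-2 - A^-6
  A^-2 * (15*d^2) = 15*A^2 + 30*A^-2 + 15*A^-6
  A^-4 * (6*d^3) = -6*A^2 - 18*A^-2 - 18*A^-6 - 6*A^-10
  A^-6 * (d^4) = A^2 + 4*A^-2 + 6*A^-6 + 4*A^-10 + A^-14
Summing the groups: <K> = A^10 - A^6 + 2*A^2 - 2*A^-2 + 2*A^-6 - 2*A^-10 + A^-14
Normalise by the writhe: (-A^3)^(-w) = (-A^3)^(-2) = A^-6, so f(A) = A^-6 * <K> = A^4 - 1 + 2*A^-4 - 2*A^-8 + 2*A^-12 - 2*A^-16 + A^-20.
Substitute A = t^(-1/4), i.e. A^e → t^(-e/4): V(t) = t^5 - 2*t^4 + 2*t^3 - 2*t^2 + 2*t - 1 + t^-1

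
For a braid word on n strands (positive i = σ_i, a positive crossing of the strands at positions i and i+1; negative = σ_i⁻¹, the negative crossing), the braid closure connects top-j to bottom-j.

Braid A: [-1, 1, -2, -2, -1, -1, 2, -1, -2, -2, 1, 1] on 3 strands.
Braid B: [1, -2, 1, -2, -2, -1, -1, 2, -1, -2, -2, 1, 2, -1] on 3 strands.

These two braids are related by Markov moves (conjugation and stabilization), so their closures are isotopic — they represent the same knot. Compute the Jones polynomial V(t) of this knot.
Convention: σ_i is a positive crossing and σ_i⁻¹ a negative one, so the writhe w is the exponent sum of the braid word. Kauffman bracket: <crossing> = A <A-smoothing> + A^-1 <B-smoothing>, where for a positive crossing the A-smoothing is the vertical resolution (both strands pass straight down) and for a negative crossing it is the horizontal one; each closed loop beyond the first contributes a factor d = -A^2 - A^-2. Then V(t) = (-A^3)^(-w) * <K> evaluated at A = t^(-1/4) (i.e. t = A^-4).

-1 + 4*t^-1 - 5*t^-2 + 7*t^-3 - 7*t^-4 + 6*t^-5 - 5*t^-6 + 3*t^-7 - t^-8

Derivation:
Markov-equivalent braids have isotopic closures, hence identical knot invariants. Strip the Markov moves from each word to reach a common short braid β, then compute V(t) once on β.
Braid A: s1^-1 s1 s2^-1 s2^-1 s1^-1 s1^-1 s2 s1^-1 s2^-1 s2^-1 s1 s1 on 3 strands reduces by inverse Markov moves (closure unchanged at each step):
  Deconjugate: the word is γ·β·γ⁻¹ with γ = s1^-1 (prefix) and γ⁻¹ = s1 (suffix); strip both.
Reduced to β = s1 s2^-1 s2^-1 s1^-1 s1^-1 s2 s1^-1 s2^-1 s2^-1 s1 on 3 strands, 10 crossings.
Braid B: s1 s2^-1 s1 s2^-1 s2^-1 s1^-1 s1^-1 s2 s1^-1 s2^-1 s2^-1 s1 s2 s1^-1 on 3 strands reduces by inverse Markov moves (closure unchanged at each step):
  Deconjugate: the word is γ·β·γ⁻¹ with γ = s1 s2^-1 (prefix) and γ⁻¹ = s2 s1^-1 (suffix); strip both.
Reduced to β = s1 s2^-1 s2^-1 s1^-1 s1^-1 s2 s1^-1 s2^-1 s2^-1 s1 on 3 strands, 10 crossings.
Both give the same β = s1 s2^-1 s2^-1 s1^-1 s1^-1 s2 s1^-1 s2^-1 s2^-1 s1 on 3 strands, so one state sum suffices:
Braid: s1 s2^-1 s2^-1 s1^-1 s1^-1 s2 s1^-1 s2^-1 s2^-1 s1 on 3 strands, 10 crossings.
Writhe w = (#positive) - (#negative) = 3 - 7 = -4.
State-sum expansion of <K>. There are 2^10 = 1024 states.
Smooth each crossing (0=||, 1=⌣⌢); contribution A^(Σ sign_k(1-2s_k)) * d^(L-1).
Tabulate the states by total A-exponent and number of loops L (A-exp: L × count):
  A^10: L=6 ×1
  A^8: L=5 ×10
  A^6: L=4 ×43, L=6 ×2
  A^4: L=3 ×98, L=5 ×22
  A^2: L=2 ×118, L=4 ×88, L=6 ×4
  A^0: L=1 ×60, L=3 ×162, L=5 ×30
  A^-2: L=2 ×128, L=4 ×79, L=6 ×3
  A^-4: L=1 ×23, L=3 ×84, L=5 ×13
  A^-6: L=2 ×27, L=4 ×18
  A^-8: L=1 ×2, L=3 ×8
  A^-10: L=2 ×1
Each group contributes A^e * Σ count * d^(L-1):
Powers of d = -A^2 - A^-2: d^2 = A^4 + 2 + A^-4; d^3 = -A^6 - 3*A^2 - 3*A^-2 - A^-6; d^4 = A^8 + 4*A^4 + 6 + 4*A^-4 + A^-8; d^5 = -A^10 - 5*A^6 - 10*A^2 - 10*A^-2 - 5*A^-6 - A^-10.
  A^10 * (d^5) = -A^20 - 5*A^16 - 10*A^12 - 10*A^8 - 5*A^4 - 1
  A^8 * (10*d^4) = 10*A^16 + 40*A^12 + 60*A^8 + 40*A^4 + 10
  A^6 * (43*d^3 + 2*d^5) = -2*A^16 - 53*A^12 - 149*A^8 - 149*A^4 - 53 - 2*A^-4
  A^4 * (98*d^2 + 22*d^4) = 22*A^12 + 186*A^8 + 328*A^4 + 186 + 22*A^-4
  A^2 * (118*d + 88*d^3 + 4*d^5) = -4*A^12 - 108*A^8 - 422*A^4 - 422 - 108*A^-4 - 4*A^-8
  A^0 * (60 + 162*d^2 + 30*d^4) = 30*A^8 + 282*A^4 + 564 + 282*A^-4 + 30*A^-8
  A^-2 * (128*d + 79*d^3 + 3*d^5) = -3*A^8 - 94*A^4 - 395 - 395*A^-4 - 94*A^-8 - 3*A^-12
  A^-4 * (23 + 84*d^2 + 13*d^4) = 13*A^4 + 136 + 269*A^-4 + 136*A^-8 + 13*A^-12
  A^-6 * (27*d + 18*d^3) = -18 - 81*A^-4 - 81*A^-8 - 18*A^-12
  A^-8 * (2 + 8*d^2) = 8*A^-4 + 18*A^-8 + 8*A^-12
  A^-10 * (d) = -A^-8 - A^-12
Summing the groups: <K> = -A^20 + 3*A^16 - 5*A^12 + 6*A^8 - 7*A^4 + 7 - 5*A^-4 + 4*A^-8 - A^-12
Normalise by the writhe: (-A^3)^(-w) = (-A^3)^(4) = A^12, so f(A) = A^12 * <K> = -A^32 + 3*A^28 - 5*A^24 + 6*A^20 - 7*A^16 + 7*A^12 - 5*A^8 + 4*A^4 - 1.
Substitute A = t^(-1/4), i.e. A^e → t^(-e/4): V(t) = -1 + 4*t^-1 - 5*t^-2 + 7*t^-3 - 7*t^-4 + 6*t^-5 - 5*t^-6 + 3*t^-7 - t^-8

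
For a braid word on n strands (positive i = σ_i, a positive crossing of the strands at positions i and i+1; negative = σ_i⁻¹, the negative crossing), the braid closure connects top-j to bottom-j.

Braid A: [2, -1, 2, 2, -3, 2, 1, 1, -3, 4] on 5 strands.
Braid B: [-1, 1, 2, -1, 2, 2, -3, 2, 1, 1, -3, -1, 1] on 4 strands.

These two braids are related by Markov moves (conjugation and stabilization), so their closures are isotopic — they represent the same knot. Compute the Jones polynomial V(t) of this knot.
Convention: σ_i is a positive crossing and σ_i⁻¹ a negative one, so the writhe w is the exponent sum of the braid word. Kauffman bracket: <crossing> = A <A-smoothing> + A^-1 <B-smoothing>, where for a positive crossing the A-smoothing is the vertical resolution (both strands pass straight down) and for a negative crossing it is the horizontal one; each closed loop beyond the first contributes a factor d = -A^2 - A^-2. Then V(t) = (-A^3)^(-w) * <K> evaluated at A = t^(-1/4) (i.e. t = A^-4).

t^7 - 2*t^6 + 3*t^5 - 5*t^4 + 5*t^3 - 4*t^2 + 4*t - 2 + t^-1

Derivation:
Markov-equivalent braids have isotopic closures, hence identical knot invariants. Strip the Markov moves from each word to reach a common short braid β, then compute V(t) once on β.
Braid A: s2 s1^-1 s2 s2 s3^-1 s2 s1 s1 s3^-1 s4 on 5 strands reduces by inverse Markov moves (closure unchanged at each step):
  Destabilize: the word has the form β·s4 where s4 occurs only as the final letter (β ∈ B_4); drop it and the last strand → 4 strands.
Reduced to β = s2 s1^-1 s2 s2 s3^-1 s2 s1 s1 s3^-1 on 4 strands, 9 crossings.
Braid B: s1^-1 s1 s2 s1^-1 s2 s2 s3^-1 s2 s1 s1 s3^-1 s1^-1 s1 on 4 strands reduces by inverse Markov moves (closure unchanged at each step):
  Deconjugate: the word is γ·β·γ⁻¹ with γ = s1^-1 s1 (prefix) and γ⁻¹ = s1^-1 s1 (suffix); strip both.
Reduced to β = s2 s1^-1 s2 s2 s3^-1 s2 s1 s1 s3^-1 on 4 strands, 9 crossings.
Both give the same β = s2 s1^-1 s2 s2 s3^-1 s2 s1 s1 s3^-1 on 4 strands, so one state sum suffices:
Braid: s2 s1^-1 s2 s2 s3^-1 s2 s1 s1 s3^-1 on 4 strands, 9 crossings.
Writhe w = (#positive) - (#negative) = 6 - 3 = 3.
Enumerate smoothing states for the bracket polynomial. There are 2^9 = 512 states.
For each crossing: s=0 is the vertical smoothing, s=1 horizontal. Crossing k contributes A^(sign_k * (1 - 2*s_k)); loop factor d = -A^2 - A^-2.
Tabulate the states by total A-exponent and number of loops L (A-exp: L × count):
  A^9: L=3 ×1
  A^7: L=2 ×6, L=4 ×3
  A^5: L=1 ×11, L=3 ×24, L=5 ×1
  A^3: L=2 ×68, L=4 ×16
  A^1: L=1 ×38, L=3 ×85, L=5 ×3
  A^-1: L=2 ×77, L=4 ×49
  A^-3: L=3 ×69, L=5 ×15
  A^-5: L=4 ×34, L=6 ×2
  A^-7: L=5 ×9
  A^-9: L=6 ×1
Each group contributes A^e * Σ count * d^(L-1):
Powers of d = -A^2 - A^-2: d^2 = A^4 + 2 + A^-4; d^3 = -A^6 - 3*A^2 - 3*A^-2 - A^-6; d^4 = A^8 + 4*A^4 + 6 + 4*A^-4 + A^-8; d^5 = -A^10 - 5*A^6 - 10*A^2 - 10*A^-2 - 5*A^-6 - A^-10.
  A^9 * (d^2) = A^13 + 2*A^9 + A^5
  A^7 * (6*d + 3*d^3) = -3*A^13 - 15*A^9 - 15*A^5 - 3*A
  A^5 * (11 + 24*d^2 + d^4) = A^13 + 28*A^9 + 65*A^5 + 28*A + A^-3
  A^3 * (68*d + 16*d^3) = -16*A^9 - 116*A^5 - 116*A - 16*A^-3
  A^1 * (38 + 85*d^2 + 3*d^4) = 3*A^9 + 97*A^5 + 226*A + 97*A^-3 + 3*A^-7
  A^-1 * (77*d + 49*d^3) = -49*A^5 - 224*A - 224*A^-3 - 49*A^-7
  A^-3 * (69*d^2 + 15*d^4) = 15*A^5 + 129*A + 228*A^-3 + 129*A^-7 + 15*A^-11
  A^-5 * (34*d^3 + 2*d^5) = -2*A^5 - 44*A - 122*A^-3 - 122*A^-7 - 44*A^-11 - 2*A^-15
  A^-7 * (9*d^4) = 9*A + 36*A^-3 + 54*A^-7 + 36*A^-11 + 9*A^-15
  A^-9 * (d^5) = -A - 5*A^-3 - 10*A^-7 - 10*A^-11 - 5*A^-15 - A^-19
Summing the groups: <K> = -A^13 + 2*A^9 - 4*A^5 + 4*A - 5*A^-3 + 5*A^-7 - 3*A^-11 + 2*A^-15 - A^-19
Normalise by the writhe: (-A^3)^(-w) = (-A^3)^(-3) = -A^-9, so f(A) = -A^-9 * <K> = A^4 - 2 + 4*A^-4 - 4*A^-8 + 5*A^-12 - 5*A^-16 + 3*A^-20 - 2*A^-24 + A^-28.
Substitute A = t^(-1/4), i.e. A^e → t^(-e/4): V(t) = t^7 - 2*t^6 + 3*t^5 - 5*t^4 + 5*t^3 - 4*t^2 + 4*t - 2 + t^-1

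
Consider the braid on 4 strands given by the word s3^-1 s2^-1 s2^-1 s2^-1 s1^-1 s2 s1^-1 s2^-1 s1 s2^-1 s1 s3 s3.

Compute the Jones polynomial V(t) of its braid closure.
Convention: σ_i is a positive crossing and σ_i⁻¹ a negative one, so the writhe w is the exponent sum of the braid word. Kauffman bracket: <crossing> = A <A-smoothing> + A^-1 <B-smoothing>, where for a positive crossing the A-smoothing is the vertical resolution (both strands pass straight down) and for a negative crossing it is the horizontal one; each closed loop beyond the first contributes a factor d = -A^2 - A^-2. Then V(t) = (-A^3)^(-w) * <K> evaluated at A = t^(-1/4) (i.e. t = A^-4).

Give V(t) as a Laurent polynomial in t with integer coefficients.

-1 + 3*t^-1 - 3*t^-2 + 5*t^-3 - 5*t^-4 + 4*t^-5 - 3*t^-6 + 2*t^-7 - t^-8

Derivation:
The presented braid s3^-1 s2^-1 s2^-1 s2^-1 s1^-1 s2 s1^-1 s2^-1 s1 s2^-1 s1 s3 s3 on 4 strands reduces by inverse Markov moves (closure unchanged at each step):
  Deconjugate: the word is γ·β·γ⁻¹ with γ = s3^-1 (prefix) and γ⁻¹ = s3 (suffix); strip both.
  Destabilize: the word has the form β·s3 where s3 occurs only as the final letter (β ∈ B_3); drop it and the last strand → 3 strands.
Reduced to β = s2^-1 s2^-1 s2^-1 s1^-1 s2 s1^-1 s2^-1 s1 s2^-1 s1 on 3 strands, 10 crossings.
Compute on β:
Braid: s2^-1 s2^-1 s2^-1 s1^-1 s2 s1^-1 s2^-1 s1 s2^-1 s1 on 3 strands, 10 crossings.
Writhe w = (#positive) - (#negative) = 3 - 7 = -4.
Computing the Kauffman bracket via state sum. There are 2^10 = 1024 states.
Smooth each crossing (0=||, 1=⌣⌢); contribution A^(Σ sign_k(1-2s_k)) * d^(L-1).
Tabulate the states by total A-exponent and number of loops L (A-exp: L × count):
  A^10: L=6 ×1
  A^8: L=5 ×10
  A^6: L=4 ×41, L=6 ×4
  A^4: L=3 ×88, L=5 ×31, L=7 ×1
  A^2: L=2 ×102, L=4 ×99, L=6 ×9
  A^0: L=1 ×54, L=3 ×162, L=5 ×36
  A^-2: L=2 ×134, L=4 ×74, L=6 ×2
  A^-4: L=1 ×30, L=3 ×82, L=5 ×8
  A^-6: L=2 ×32, L=4 ×13
  A^-8: L=1 ×3, L=3 ×7
  A^-10: L=2 ×1
Each group contributes A^e * Σ count * d^(L-1):
Powers of d = -A^2 - A^-2: d^2 = A^4 + 2 + A^-4; d^3 = -A^6 - 3*A^2 - 3*A^-2 - A^-6; d^4 = A^8 + 4*A^4 + 6 + 4*A^-4 + A^-8; d^5 = -A^10 - 5*A^6 - 10*A^2 - 10*A^-2 - 5*A^-6 - A^-10; d^6 = A^12 + 6*A^8 + 15*A^4 + 20 + 15*A^-4 + 6*A^-8 + A^-12.
  A^10 * (d^5) = -A^20 - 5*A^16 - 10*A^12 - 10*A^8 - 5*A^4 - 1
  A^8 * (10*d^4) = 10*A^16 + 40*A^12 + 60*A^8 + 40*A^4 + 10
  A^6 * (41*d^3 + 4*d^5) = -4*A^16 - 61*A^12 - 163*A^8 - 163*A^4 - 61 - 4*A^-4
  A^4 * (88*d^2 + 31*d^4 + d^6) = A^16 + 37*A^12 + 227*A^8 + 382*A^4 + 227 + 37*A^-4 + A^-8
  A^2 * (102*d + 99*d^3 + 9*d^5) = -9*A^12 - 144*A^8 - 489*A^4 - 489 - 144*A^-4 - 9*A^-8
  A^0 * (54 + 162*d^2 + 36*d^4) = 36*A^8 + 306*A^4 + 594 + 306*A^-4 + 36*A^-8
  A^-2 * (134*d + 74*d^3 + 2*d^5) = -2*A^8 - 84*A^4 - 376 - 376*A^-4 - 84*A^-8 - 2*A^-12
  A^-4 * (30 + 82*d^2 + 8*d^4) = 8*A^4 + 114 + 242*A^-4 + 114*A^-8 + 8*A^-12
  A^-6 * (32*d + 13*d^3) = -13 - 71*A^-4 - 71*A^-8 - 13*A^-12
  A^-8 * (3 + 7*d^2) = 7*A^-4 + 17*A^-8 + 7*A^-12
  A^-10 * (d) = -A^-8 - A^-12
Summing the groups: <K> = -A^20 + 2*A^16 - 3*A^12 + 4*A^8 - 5*A^4 + 5 - 3*A^-4 + 3*A^-8 - A^-12
Normalise by the writhe: (-A^3)^(-w) = (-A^3)^(4) = A^12, so f(A) = A^12 * <K> = -A^32 + 2*A^28 - 3*A^24 + 4*A^20 - 5*A^16 + 5*A^12 - 3*A^8 + 3*A^4 - 1.
Substitute A = t^(-1/4), i.e. A^e → t^(-e/4): V(t) = -1 + 3*t^-1 - 3*t^-2 + 5*t^-3 - 5*t^-4 + 4*t^-5 - 3*t^-6 + 2*t^-7 - t^-8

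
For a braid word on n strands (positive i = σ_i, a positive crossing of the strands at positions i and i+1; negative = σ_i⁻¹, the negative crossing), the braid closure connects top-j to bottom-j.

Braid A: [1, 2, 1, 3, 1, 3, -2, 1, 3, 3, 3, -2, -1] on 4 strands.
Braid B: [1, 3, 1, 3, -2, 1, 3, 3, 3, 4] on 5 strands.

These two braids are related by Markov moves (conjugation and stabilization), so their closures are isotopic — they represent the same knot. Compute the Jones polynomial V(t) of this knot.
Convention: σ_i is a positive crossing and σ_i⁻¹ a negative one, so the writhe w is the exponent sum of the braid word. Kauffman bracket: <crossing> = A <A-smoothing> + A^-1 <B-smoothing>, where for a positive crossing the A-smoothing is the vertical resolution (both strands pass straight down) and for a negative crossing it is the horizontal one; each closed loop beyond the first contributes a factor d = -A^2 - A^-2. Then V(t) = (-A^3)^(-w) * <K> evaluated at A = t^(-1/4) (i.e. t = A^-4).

t^11 - 2*t^10 + 2*t^9 - 3*t^8 + 2*t^7 - 2*t^6 + 2*t^5 + t^3

Derivation:
Markov-equivalent braids have isotopic closures, hence identical knot invariants. Strip the Markov moves from each word to reach a common short braid β, then compute V(t) once on β.
Braid A: s1 s2 s1 s3 s1 s3 s2^-1 s1 s3 s3 s3 s2^-1 s1^-1 on 4 strands reduces by inverse Markov moves (closure unchanged at each step):
  Deconjugate: the word is γ·β·γ⁻¹ with γ = s1 s2 (prefix) and γ⁻¹ = s2^-1 s1^-1 (suffix); strip both.
Reduced to β = s1 s3 s1 s3 s2^-1 s1 s3 s3 s3 on 4 strands, 9 crossings.
Braid B: s1 s3 s1 s3 s2^-1 s1 s3 s3 s3 s4 on 5 strands reduces by inverse Markov moves (closure unchanged at each step):
  Destabilize: the word has the form β·s4 where s4 occurs only as the final letter (β ∈ B_4); drop it and the last strand → 4 strands.
Reduced to β = s1 s3 s1 s3 s2^-1 s1 s3 s3 s3 on 4 strands, 9 crossings.
Both give the same β = s1 s3 s1 s3 s2^-1 s1 s3 s3 s3 on 4 strands, so one state sum suffices:
Braid: s1 s3 s1 s3 s2^-1 s1 s3 s3 s3 on 4 strands, 9 crossings.
Writhe w = (#positive) - (#negative) = 8 - 1 = 7.
Computing the Kauffman bracket via state sum. There are 2^9 = 512 states.
Each crossing splits two ways (0=vertical, 1=horizontal). The state's weight is A^(#A-smoothings - #B-smoothings) * d^(loops - 1).
Tabulate the states by total A-exponent and number of loops L (A-exp: L × count):
  A^9: L=3 ×1
  A^7: L=2 ×8, L=4 ×1
  A^5: L=1 ×15, L=3 ×21
  A^3: L=2 ×60, L=4 ×24
  A^1: L=3 ×110, L=5 ×16
  A^-1: L=4 ×120, L=6 ×6
  A^-3: L=5 ×83, L=7 ×1
  A^-5: L=6 ×36
  A^-7: L=7 ×9
  A^-9: L=8 ×1
Each group contributes A^e * Σ count * d^(L-1):
Powers of d = -A^2 - A^-2: d^2 = A^4 + 2 + A^-4; d^3 = -A^6 - 3*A^2 - 3*A^-2 - A^-6; d^4 = A^8 + 4*A^4 + 6 + 4*A^-4 + A^-8; d^5 = -A^10 - 5*A^6 - 10*A^2 - 10*A^-2 - 5*A^-6 - A^-10; d^6 = A^12 + 6*A^8 + 15*A^4 + 20 + 15*A^-4 + 6*A^-8 + A^-12; d^7 = -A^14 - 7*A^10 - 21*A^6 - 35*A^2 - 35*A^-2 - 21*A^-6 - 7*A^-10 - A^-14.
  A^9 * (d^2) = A^13 + 2*A^9 + A^5
  A^7 * (8*d + d^3) = -A^13 - 11*A^9 - 11*A^5 - A
  A^5 * (15 + 21*d^2) = 21*A^9 + 57*A^5 + 21*A
  A^3 * (60*d + 24*d^3) = -24*A^9 - 132*A^5 - 132*A - 24*A^-3
  A^1 * (110*d^2 + 16*d^4) = 16*A^9 + 174*A^5 + 316*A + 174*A^-3 + 16*A^-7
  A^-1 * (120*d^3 + 6*d^5) = -6*A^9 - 150*A^5 - 420*A - 420*A^-3 - 150*A^-7 - 6*A^-11
  A^-3 * (83*d^4 + d^6) = A^9 + 89*A^5 + 347*A + 518*A^-3 + 347*A^-7 + 89*A^-11 + A^-15
  A^-5 * (36*d^5) = -36*A^5 - 180*A - 360*A^-3 - 360*A^-7 - 180*A^-11 - 36*A^-15
  A^-7 * (9*d^6) = 9*A^5 + 54*A + 135*A^-3 + 180*A^-7 + 135*A^-11 + 54*A^-15 + 9*A^-19
  A^-9 * (d^7) = -A^5 - 7*A - 21*A^-3 - 35*A^-7 - 35*A^-11 - 21*A^-15 - 7*A^-19 - A^-23
Summing the groups: <K> = -A^9 - 2*A + 2*A^-3 - 2*A^-7 + 3*A^-11 - 2*A^-15 + 2*A^-19 - A^-23
Normalise by the writhe: (-A^3)^(-w) = (-A^3)^(-7) = -A^-21, so f(A) = -A^-21 * <K> = A^-12 + 2*A^-20 - 2*A^-24 + 2*A^-28 - 3*A^-32 + 2*A^-36 - 2*A^-40 + A^-44.
Substitute A = t^(-1/4), i.e. A^e → t^(-e/4): V(t) = t^11 - 2*t^10 + 2*t^9 - 3*t^8 + 2*t^7 - 2*t^6 + 2*t^5 + t^3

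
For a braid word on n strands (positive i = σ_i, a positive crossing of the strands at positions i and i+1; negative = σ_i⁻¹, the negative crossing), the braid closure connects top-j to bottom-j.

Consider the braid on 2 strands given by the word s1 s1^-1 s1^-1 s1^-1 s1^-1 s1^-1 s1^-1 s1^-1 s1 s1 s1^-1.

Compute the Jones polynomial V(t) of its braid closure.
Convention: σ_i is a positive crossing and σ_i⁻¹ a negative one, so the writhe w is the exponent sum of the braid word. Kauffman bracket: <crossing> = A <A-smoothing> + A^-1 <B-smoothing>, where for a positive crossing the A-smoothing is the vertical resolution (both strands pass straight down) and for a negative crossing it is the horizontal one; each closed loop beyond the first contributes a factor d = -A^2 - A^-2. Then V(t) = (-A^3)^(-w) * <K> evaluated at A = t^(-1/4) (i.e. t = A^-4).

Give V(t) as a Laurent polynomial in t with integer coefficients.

t^-2 + t^-4 - t^-5 + t^-6 - t^-7

Derivation:
The presented braid s1 s1^-1 s1^-1 s1^-1 s1^-1 s1^-1 s1^-1 s1^-1 s1 s1 s1^-1 on 2 strands reduces by inverse Markov moves (closure unchanged at each step):
  Deconjugate: the word is γ·β·γ⁻¹ with γ = s1 s1^-1 (prefix) and γ⁻¹ = s1 s1^-1 (suffix); strip both.
  Deconjugate: the word is γ·β·γ⁻¹ with γ = s1^-1 (prefix) and γ⁻¹ = s1 (suffix); strip both.
Reduced to β = s1^-1 s1^-1 s1^-1 s1^-1 s1^-1 on 2 strands, 5 crossings.
Compute on β:
Braid: s1^-1 s1^-1 s1^-1 s1^-1 s1^-1 on 2 strands, 5 crossings.
Writhe w = (#positive) - (#negative) = 0 - 5 = -5.
Enumerate smoothing states for the bracket polynomial. There are 2^5 = 32 states.
Each crossing splits two ways (0=vertical, 1=horizontal). The state's weight is A^(#A-smoothings - #B-smoothings) * d^(loops - 1).
  state 00000: A-exp=-5, loops=2, term = A^-5 * d^1
  state 00001: A-exp=-3, loops=1, term = A^-3 * d^0
  state 00010: A-exp=-3, loops=1, term = A^-3 * d^0
  state 00011: A-exp=-1, loops=2, term = A^-1 * d^1
  state 00100: A-exp=-3, loops=1, term = A^-3 * d^0
  state 00101: A-exp=-1, loops=2, term = A^-1 * d^1
  state 00110: A-exp=-1, loops=2, term = A^-1 * d^1
  state 00111: A-exp=+1, loops=3, term = A^1 * d^2
  state 01000: A-exp=-3, loops=1, term = A^-3 * d^0
  state 01001: A-exp=-1, loops=2, term = A^-1 * d^1
  state 01010: A-exp=-1, loops=2, term = A^-1 * d^1
  state 01011: A-exp=+1, loops=3, term = A^1 * d^2
  state 01100: A-exp=-1, loops=2, term = A^-1 * d^1
  state 01101: A-exp=+1, loops=3, term = A^1 * d^2
  state 01110: A-exp=+1, loops=3, term = A^1 * d^2
  state 01111: A-exp=+3, loops=4, term = A^3 * d^3
  state 10000: A-exp=-3, loops=1, term = A^-3 * d^0
  state 10001: A-exp=-1, loops=2, term = A^-1 * d^1
  state 10010: A-exp=-1, loops=2, term = A^-1 * d^1
  state 10011: A-exp=+1, loops=3, term = A^1 * d^2
  state 10100: A-exp=-1, loops=2, term = A^-1 * d^1
  state 10101: A-exp=+1, loops=3, term = A^1 * d^2
  state 10110: A-exp=+1, loops=3, term = A^1 * d^2
  state 10111: A-exp=+3, loops=4, term = A^3 * d^3
  state 11000: A-exp=-1, loops=2, term = A^-1 * d^1
  state 11001: A-exp=+1, loops=3, term = A^1 * d^2
  state 11010: A-exp=+1, loops=3, term = A^1 * d^2
  state 11011: A-exp=+3, loops=4, term = A^3 * d^3
  state 11100: A-exp=+1, loops=3, term = A^1 * d^2
  state 11101: A-exp=+3, loops=4, term = A^3 * d^3
  state 11110: A-exp=+3, loops=4, term = A^3 * d^3
  state 11111: A-exp=+5, loops=5, term = A^5 * d^4
Collect the terms by A-exponent (count of states per loop number):
Powers of d = -A^2 - A^-2: d^2 = A^4 + 2 + A^-4; d^3 = -A^6 - 3*A^2 - 3*A^-2 - A^-6; d^4 = A^8 + 4*A^4 + 6 + 4*A^-4 + A^-8.
  A^5 * (d^4) = A^13 + 4*A^9 + 6*A^5 + 4*A + A^-3
  A^3 * (5*d^3) = -5*A^9 - 15*A^5 - 15*A - 5*A^-3
  A^1 * (10*d^2) = 10*A^5 + 20*A + 10*A^-3
  A^-1 * (10*d) = -10*A - 10*A^-3
  A^-3 * (5) = 5*A^-3
  A^-5 * (d) = -A^-3 - A^-7
Summing the groups: <K> = A^13 - A^9 + A^5 - A - A^-7
Normalise by the writhe: (-A^3)^(-w) = (-A^3)^(5) = -A^15, so f(A) = -A^15 * <K> = -A^28 + A^24 - A^20 + A^16 + A^8.
Substitute A = t^(-1/4), i.e. A^e → t^(-e/4): V(t) = t^-2 + t^-4 - t^-5 + t^-6 - t^-7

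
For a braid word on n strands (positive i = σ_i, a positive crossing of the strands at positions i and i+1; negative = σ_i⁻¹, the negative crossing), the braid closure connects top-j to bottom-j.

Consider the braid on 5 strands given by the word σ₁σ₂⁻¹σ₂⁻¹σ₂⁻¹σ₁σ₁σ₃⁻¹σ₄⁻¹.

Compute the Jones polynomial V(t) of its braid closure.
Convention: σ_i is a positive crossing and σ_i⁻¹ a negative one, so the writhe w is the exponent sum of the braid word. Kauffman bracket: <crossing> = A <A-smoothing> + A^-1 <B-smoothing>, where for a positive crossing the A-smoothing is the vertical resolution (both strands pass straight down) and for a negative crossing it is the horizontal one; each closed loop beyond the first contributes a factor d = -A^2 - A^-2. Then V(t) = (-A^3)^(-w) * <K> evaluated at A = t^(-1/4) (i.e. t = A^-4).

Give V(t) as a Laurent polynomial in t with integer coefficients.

The presented braid s1 s2^-1 s2^-1 s2^-1 s1 s1 s3^-1 s4^-1 on 5 strands reduces by inverse Markov moves (closure unchanged at each step):
  Destabilize: the word has the form β·s4^-1 where s4^-1 occurs only as the final letter (β ∈ B_4); drop it and the last strand → 4 strands.
  Destabilize: the word has the form β·s3^-1 where s3^-1 occurs only as the final letter (β ∈ B_3); drop it and the last strand → 3 strands.
Reduced to β = s1 s2^-1 s2^-1 s2^-1 s1 s1 on 3 strands, 6 crossings.
Compute on β:
Braid: s1 s2^-1 s2^-1 s2^-1 s1 s1 on 3 strands, 6 crossings.
Writhe w = (#positive) - (#negative) = 3 - 3 = 0.
State-sum expansion of <K>. There are 2^6 = 64 states.
For each crossing: s=0 is the vertical smoothing, s=1 horizontal. Crossing k contributes A^(sign_k * (1 - 2*s_k)); loop factor d = -A^2 - A^-2.
Tabulate the states by total A-exponent and number of loops L (A-exp: L × count):
  A^6: L=4 ×1
  A^4: L=3 ×6
  A^2: L=2 ×12, L=4 ×3
  A^0: L=1 ×9, L=3 ×10, L=5 ×1
  A^-2: L=2 ×12, L=4 ×3
  A^-4: L=3 ×6
  A^-6: L=4 ×1
Each group contributes A^e * Σ count * d^(L-1):
Powers of d = -A^2 - A^-2: d^2 = A^4 + 2 + A^-4; d^3 = -A^6 - 3*A^2 - 3*A^-2 - A^-6; d^4 = A^8 + 4*A^4 + 6 + 4*A^-4 + A^-8.
  A^6 * (d^3) = -A^12 - 3*A^8 - 3*A^4 - 1
  A^4 * (6*d^2) = 6*A^8 + 12*A^4 + 6
  A^2 * (12*d + 3*d^3) = -3*A^8 - 21*A^4 - 21 - 3*A^-4
  A^0 * (9 + 10*d^2 + d^4) = A^8 + 14*A^4 + 35 + 14*A^-4 + A^-8
  A^-2 * (12*d + 3*d^3) = -3*A^4 - 21 - 21*A^-4 - 3*A^-8
  A^-4 * (6*d^2) = 6 + 12*A^-4 + 6*A^-8
  A^-6 * (d^3) = -1 - 3*A^-4 - 3*A^-8 - A^-12
Summing the groups: <K> = -A^12 + A^8 - A^4 + 3 - A^-4 + A^-8 - A^-12
Normalise by the writhe: (-A^3)^(-w) = (-A^3)^(0) = 1, so f(A) = 1 * <K> = -A^12 + A^8 - A^4 + 3 - A^-4 + A^-8 - A^-12.
Substitute A = t^(-1/4), i.e. A^e → t^(-e/4): V(t) = -t^3 + t^2 - t + 3 - t^-1 + t^-2 - t^-3

Answer: -t^3 + t^2 - t + 3 - t^-1 + t^-2 - t^-3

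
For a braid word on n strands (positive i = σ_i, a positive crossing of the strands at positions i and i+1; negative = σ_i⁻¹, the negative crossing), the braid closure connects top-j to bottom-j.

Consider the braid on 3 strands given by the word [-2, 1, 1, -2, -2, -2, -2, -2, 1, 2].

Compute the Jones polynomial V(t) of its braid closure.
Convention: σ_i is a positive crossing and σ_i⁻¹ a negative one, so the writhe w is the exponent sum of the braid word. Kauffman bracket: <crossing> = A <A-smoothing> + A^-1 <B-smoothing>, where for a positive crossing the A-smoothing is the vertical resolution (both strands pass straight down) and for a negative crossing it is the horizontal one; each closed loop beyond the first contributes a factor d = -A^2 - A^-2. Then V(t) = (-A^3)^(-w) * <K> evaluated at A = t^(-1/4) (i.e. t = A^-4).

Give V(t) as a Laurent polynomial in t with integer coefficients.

The presented braid s2^-1 s1 s1 s2^-1 s2^-1 s2^-1 s2^-1 s2^-1 s1 s2 on 3 strands reduces by inverse Markov moves (closure unchanged at each step):
  Deconjugate: the word is γ·β·γ⁻¹ with γ = s2^-1 (prefix) and γ⁻¹ = s2 (suffix); strip both.
Reduced to β = s1 s1 s2^-1 s2^-1 s2^-1 s2^-1 s2^-1 s1 on 3 strands, 8 crossings.
Compute on β:
Braid: s1 s1 s2^-1 s2^-1 s2^-1 s2^-1 s2^-1 s1 on 3 strands, 8 crossings.
Writhe w = (#positive) - (#negative) = 3 - 5 = -2.
State-sum expansion of <K>. There are 2^8 = 256 states.
For each crossing: s=0 is the vertical smoothing, s=1 horizontal. Crossing k contributes A^(sign_k * (1 - 2*s_k)); loop factor d = -A^2 - A^-2.
Tabulate the states by total A-exponent and number of loops L (A-exp: L × count):
  A^8: L=6 ×1
  A^6: L=5 ×8
  A^4: L=4 ×25, L=6 ×3
  A^2: L=3 ×40, L=5 ×15, L=7 ×1
  A^0: L=2 ×35, L=4 ×30, L=6 ×5
  A^-2: L=1 ×15, L=3 ×31, L=5 ×10
  A^-4: L=2 ×18, L=4 ×10
  A^-6: L=3 ×8
  A^-8: L=4 ×1
Each group contributes A^e * Σ count * d^(L-1):
Powers of d = -A^2 - A^-2: d^2 = A^4 + 2 + A^-4; d^3 = -A^6 - 3*A^2 - 3*A^-2 - A^-6; d^4 = A^8 + 4*A^4 + 6 + 4*A^-4 + A^-8; d^5 = -A^10 - 5*A^6 - 10*A^2 - 10*A^-2 - 5*A^-6 - A^-10; d^6 = A^12 + 6*A^8 + 15*A^4 + 20 + 15*A^-4 + 6*A^-8 + A^-12.
  A^8 * (d^5) = -A^18 - 5*A^14 - 10*A^10 - 10*A^6 - 5*A^2 - A^-2
  A^6 * (8*d^4) = 8*A^14 + 32*A^10 + 48*A^6 + 32*A^2 + 8*A^-2
  A^4 * (25*d^3 + 3*d^5) = -3*A^14 - 40*A^10 - 105*A^6 - 105*A^2 - 40*A^-2 - 3*A^-6
  A^2 * (40*d^2 + 15*d^4 + d^6) = A^14 + 21*A^10 + 115*A^6 + 190*A^2 + 115*A^-2 + 21*A^-6 + A^-10
  A^0 * (35*d + 30*d^3 + 5*d^5) = -5*A^10 - 55*A^6 - 175*A^2 - 175*A^-2 - 55*A^-6 - 5*A^-10
  A^-2 * (15 + 31*d^2 + 10*d^4) = 10*A^6 + 71*A^2 + 137*A^-2 + 71*A^-6 + 10*A^-10
  A^-4 * (18*d + 10*d^3) = -10*A^2 - 48*A^-2 - 48*A^-6 - 10*A^-10
  A^-6 * (8*d^2) = 8*A^-2 + 16*A^-6 + 8*A^-10
  A^-8 * (d^3) = -A^-2 - 3*A^-6 - 3*A^-10 - A^-14
Summing the groups: <K> = -A^18 + A^14 - 2*A^10 + 3*A^6 - 2*A^2 + 3*A^-2 - A^-6 + A^-10 - A^-14
Normalise by the writhe: (-A^3)^(-w) = (-A^3)^(2) = A^6, so f(A) = A^6 * <K> = -A^24 + A^20 - 2*A^16 + 3*A^12 - 2*A^8 + 3*A^4 - 1 + A^-4 - A^-8.
Substitute A = t^(-1/4), i.e. A^e → t^(-e/4): V(t) = -t^2 + t - 1 + 3*t^-1 - 2*t^-2 + 3*t^-3 - 2*t^-4 + t^-5 - t^-6

Answer: -t^2 + t - 1 + 3*t^-1 - 2*t^-2 + 3*t^-3 - 2*t^-4 + t^-5 - t^-6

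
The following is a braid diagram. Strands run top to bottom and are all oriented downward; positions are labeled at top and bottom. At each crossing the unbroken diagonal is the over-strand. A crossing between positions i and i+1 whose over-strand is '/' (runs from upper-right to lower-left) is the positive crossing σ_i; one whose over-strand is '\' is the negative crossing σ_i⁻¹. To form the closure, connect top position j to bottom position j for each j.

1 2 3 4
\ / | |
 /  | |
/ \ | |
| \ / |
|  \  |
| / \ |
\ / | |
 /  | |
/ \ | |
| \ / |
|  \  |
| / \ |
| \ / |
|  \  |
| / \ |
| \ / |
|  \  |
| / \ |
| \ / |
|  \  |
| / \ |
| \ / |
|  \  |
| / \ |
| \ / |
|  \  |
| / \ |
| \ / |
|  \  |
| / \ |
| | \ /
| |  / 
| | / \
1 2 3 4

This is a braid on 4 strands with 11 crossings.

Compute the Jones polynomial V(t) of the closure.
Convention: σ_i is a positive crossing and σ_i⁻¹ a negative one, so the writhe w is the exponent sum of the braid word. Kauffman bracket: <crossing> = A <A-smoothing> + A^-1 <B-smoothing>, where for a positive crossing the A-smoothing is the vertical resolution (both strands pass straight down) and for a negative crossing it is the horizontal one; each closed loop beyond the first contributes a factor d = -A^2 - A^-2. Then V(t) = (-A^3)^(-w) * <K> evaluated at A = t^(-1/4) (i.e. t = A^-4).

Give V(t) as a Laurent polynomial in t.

t^-1 - t^-2 + 2*t^-3 - 2*t^-4 + 3*t^-5 - 3*t^-6 + 3*t^-7 - 3*t^-8 + 2*t^-9 - 2*t^-10 + t^-11

Derivation:
Reading the diagram top to bottom ('/'-over between positions i,i+1 = s_i, '\'-over = s_i^-1): braid word = s1 s2^-1 s1 s2^-1 s2^-1 s2^-1 s2^-1 s2^-1 s2^-1 s2^-1 s3.
The presented braid s1 s2^-1 s1 s2^-1 s2^-1 s2^-1 s2^-1 s2^-1 s2^-1 s2^-1 s3 on 4 strands reduces by inverse Markov moves (closure unchanged at each step):
  Destabilize: the word has the form β·s3 where s3 occurs only as the final letter (β ∈ B_3); drop it and the last strand → 3 strands.
Reduced to β = s1 s2^-1 s1 s2^-1 s2^-1 s2^-1 s2^-1 s2^-1 s2^-1 s2^-1 on 3 strands, 10 crossings.
Compute on β:
Braid: s1 s2^-1 s1 s2^-1 s2^-1 s2^-1 s2^-1 s2^-1 s2^-1 s2^-1 on 3 strands, 10 crossings.
Writhe w = (#positive) - (#negative) = 2 - 8 = -6.
Enumerate smoothing states for the bracket polynomial. There are 2^10 = 1024 states.
Smooth each crossing (0=||, 1=⌣⌢); contribution A^(Σ sign_k(1-2s_k)) * d^(L-1).
Tabulate the states by total A-exponent and number of loops L (A-exp: L × count):
  A^10: L=9 ×1
  A^8: L=8 ×10
  A^6: L=7 ×45
  A^4: L=6 ×119, L=8 ×1
  A^2: L=5 ×203, L=7 ×7
  A^0: L=4 ×231, L=6 ×21
  A^-2: L=3 ×175, L=5 ×35
  A^-4: L=2 ×85, L=4 ×35
  A^-6: L=1 ×23, L=3 ×22
  A^-8: L=2 ×10
  A^-10: L=3 ×1
Each group contributes A^e * Σ count * d^(L-1):
Powers of d = -A^2 - A^-2: d^2 = A^4 + 2 + A^-4; d^3 = -A^6 - 3*A^2 - 3*A^-2 - A^-6; d^4 = A^8 + 4*A^4 + 6 + 4*A^-4 + A^-8; d^5 = -A^10 - 5*A^6 - 10*A^2 - 10*A^-2 - 5*A^-6 - A^-10; d^6 = A^12 + 6*A^8 + 15*A^4 + 20 + 15*A^-4 + 6*A^-8 + A^-12; d^7 = -A^14 - 7*A^10 - 21*A^6 - 35*A^2 - 35*A^-2 - 21*A^-6 - 7*A^-10 - A^-14; d^8 = A^16 + 8*A^12 + 28*A^8 + 56*A^4 + 70 + 56*A^-4 + 28*A^-8 + 8*A^-12 + A^-16.
  A^10 * (d^8) = A^26 + 8*A^22 + 28*A^18 + 56*A^14 + 70*A^10 + 56*A^6 + 28*A^2 + 8*A^-2 + A^-6
  A^8 * (10*d^7) = -10*A^22 - 70*A^18 - 210*A^14 - 350*A^10 - 350*A^6 - 210*A^2 - 70*A^-2 - 10*A^-6
  A^6 * (45*d^6) = 45*A^18 + 270*A^14 + 675*A^10 + 900*A^6 + 675*A^2 + 270*A^-2 + 45*A^-6
  A^4 * (119*d^5 + d^7) = -A^18 - 126*A^14 - 616*A^10 - 1225*A^6 - 1225*A^2 - 616*A^-2 - 126*A^-6 - A^-10
  A^2 * (203*d^4 + 7*d^6) = 7*A^14 + 245*A^10 + 917*A^6 + 1358*A^2 + 917*A^-2 + 245*A^-6 + 7*A^-10
  A^0 * (231*d^3 + 21*d^5) = -21*A^10 - 336*A^6 - 903*A^2 - 903*A^-2 - 336*A^-6 - 21*A^-10
  A^-2 * (175*d^2 + 35*d^4) = 35*A^6 + 315*A^2 + 560*A^-2 + 315*A^-6 + 35*A^-10
  A^-4 * (85*d + 35*d^3) = -35*A^2 - 190*A^-2 - 190*A^-6 - 35*A^-10
  A^-6 * (23 + 22*d^2) = 22*A^-2 + 67*A^-6 + 22*A^-10
  A^-8 * (10*d) = -10*A^-6 - 10*A^-10
  A^-10 * (d^2) = A^-6 + 2*A^-10 + A^-14
Summing the groups: <K> = A^26 - 2*A^22 + 2*A^18 - 3*A^14 + 3*A^10 - 3*A^6 + 3*A^2 - 2*A^-2 + 2*A^-6 - A^-10 + A^-14
Normalise by the writhe: (-A^3)^(-w) = (-A^3)^(6) = A^18, so f(A) = A^18 * <K> = A^44 - 2*A^40 + 2*A^36 - 3*A^32 + 3*A^28 - 3*A^24 + 3*A^20 - 2*A^16 + 2*A^12 - A^8 + A^4.
Substitute A = t^(-1/4), i.e. A^e → t^(-e/4): V(t) = t^-1 - t^-2 + 2*t^-3 - 2*t^-4 + 3*t^-5 - 3*t^-6 + 3*t^-7 - 3*t^-8 + 2*t^-9 - 2*t^-10 + t^-11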